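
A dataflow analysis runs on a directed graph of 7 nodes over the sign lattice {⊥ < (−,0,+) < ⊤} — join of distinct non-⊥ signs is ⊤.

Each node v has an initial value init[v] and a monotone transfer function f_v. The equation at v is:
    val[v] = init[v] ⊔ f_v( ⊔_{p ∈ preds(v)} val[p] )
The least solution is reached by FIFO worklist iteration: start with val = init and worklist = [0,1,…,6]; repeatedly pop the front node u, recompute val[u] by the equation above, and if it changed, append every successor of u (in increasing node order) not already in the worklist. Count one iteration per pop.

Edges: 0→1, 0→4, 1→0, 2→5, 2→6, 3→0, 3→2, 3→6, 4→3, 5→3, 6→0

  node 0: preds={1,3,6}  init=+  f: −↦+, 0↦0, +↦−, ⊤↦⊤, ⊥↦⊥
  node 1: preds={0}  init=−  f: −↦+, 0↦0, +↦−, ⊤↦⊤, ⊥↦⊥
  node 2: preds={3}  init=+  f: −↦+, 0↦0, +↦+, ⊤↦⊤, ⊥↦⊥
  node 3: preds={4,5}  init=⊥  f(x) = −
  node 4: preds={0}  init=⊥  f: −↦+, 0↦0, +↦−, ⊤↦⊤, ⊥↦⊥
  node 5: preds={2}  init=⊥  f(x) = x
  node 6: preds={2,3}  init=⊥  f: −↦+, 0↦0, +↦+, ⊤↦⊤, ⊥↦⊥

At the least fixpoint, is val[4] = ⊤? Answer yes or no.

Iteration log — 14 steps:
  step 1. node 0  ⊔preds=−  new=+  stable
  step 2. node 1  ⊔preds=+  new=−  stable
  step 3. node 2  ⊔preds=⊥  new=+  stable
  step 4. node 3  ⊔preds=⊥  new=−  old=⊥  +wl: 0,2
  step 5. node 4  ⊔preds=+  new=−  old=⊥  +wl: 3
  step 6. node 5  ⊔preds=+  new=+  old=⊥  +wl: 
  step 7. node 6  ⊔preds=⊤  new=⊤  old=⊥  +wl: 
  step 8. node 0  ⊔preds=⊤  new=⊤  old=+  +wl: 1,4
  step 9. node 2  ⊔preds=−  new=+  stable
  step 10. node 3  ⊔preds=⊤  new=−  stable
  step 11. node 1  ⊔preds=⊤  new=⊤  old=−  +wl: 0
  step 12. node 4  ⊔preds=⊤  new=⊤  old=−  +wl: 3
  step 13. node 0  ⊔preds=⊤  new=⊤  stable
  step 14. node 3  ⊔preds=⊤  new=−  stable

Least fixpoint reached:
  node 0: ⊤
  node 1: ⊤
  node 2: +
  node 3: −
  node 4: ⊤
  node 5: +
  node 6: ⊤

yes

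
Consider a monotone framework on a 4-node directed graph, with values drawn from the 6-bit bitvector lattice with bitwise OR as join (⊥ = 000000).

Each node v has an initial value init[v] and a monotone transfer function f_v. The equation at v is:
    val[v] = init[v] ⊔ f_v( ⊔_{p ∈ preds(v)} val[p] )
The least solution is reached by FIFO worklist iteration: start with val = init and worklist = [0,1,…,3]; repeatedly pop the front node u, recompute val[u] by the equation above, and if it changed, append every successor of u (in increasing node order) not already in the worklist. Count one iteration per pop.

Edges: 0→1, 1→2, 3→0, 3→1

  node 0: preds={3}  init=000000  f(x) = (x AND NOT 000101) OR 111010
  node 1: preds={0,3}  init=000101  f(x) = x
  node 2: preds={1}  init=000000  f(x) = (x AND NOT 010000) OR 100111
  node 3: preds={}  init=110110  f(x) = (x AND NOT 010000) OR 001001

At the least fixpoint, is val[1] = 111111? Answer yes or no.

yes

Worklist (6 pops):
  #1 pop 0: in=110110 → 111010 (was 000000); enqueue []
  #2 pop 1: in=111110 → 111111 (was 000101); enqueue []
  #3 pop 2: in=111111 → 101111 (was 000000); enqueue []
  #4 pop 3: in=000000 → 111111 (was 110110); enqueue [0,1]
  #5 pop 0: in=111111 → 111010 (no change)
  #6 pop 1: in=111111 → 111111 (no change)

Fixpoint:
  val[0] = 111010
  val[1] = 111111
  val[2] = 101111
  val[3] = 111111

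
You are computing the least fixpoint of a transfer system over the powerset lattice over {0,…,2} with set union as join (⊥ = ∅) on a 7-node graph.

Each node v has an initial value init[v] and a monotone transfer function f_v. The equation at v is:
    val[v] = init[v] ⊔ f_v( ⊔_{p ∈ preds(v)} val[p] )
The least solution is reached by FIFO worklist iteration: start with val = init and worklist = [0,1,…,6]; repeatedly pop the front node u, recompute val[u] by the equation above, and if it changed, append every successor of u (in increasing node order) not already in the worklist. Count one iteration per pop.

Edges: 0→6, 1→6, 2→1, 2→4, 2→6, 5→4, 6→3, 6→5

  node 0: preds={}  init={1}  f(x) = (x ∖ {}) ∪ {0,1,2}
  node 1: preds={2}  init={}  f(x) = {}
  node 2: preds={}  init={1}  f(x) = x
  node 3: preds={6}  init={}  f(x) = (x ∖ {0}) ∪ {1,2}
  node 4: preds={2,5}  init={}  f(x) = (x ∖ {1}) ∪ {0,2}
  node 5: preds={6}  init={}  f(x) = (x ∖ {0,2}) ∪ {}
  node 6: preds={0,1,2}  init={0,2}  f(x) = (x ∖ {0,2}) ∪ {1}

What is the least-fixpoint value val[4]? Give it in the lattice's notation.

Iteration log — 10 steps:
  step 1. node 0  ⊔preds={}  new={0,1,2}  old={1}  +wl: 
  step 2. node 1  ⊔preds={1}  new={}  stable
  step 3. node 2  ⊔preds={}  new={1}  stable
  step 4. node 3  ⊔preds={0,2}  new={1,2}  old={}  +wl: 
  step 5. node 4  ⊔preds={1}  new={0,2}  old={}  +wl: 
  step 6. node 5  ⊔preds={0,2}  new={}  stable
  step 7. node 6  ⊔preds={0,1,2}  new={0,1,2}  old={0,2}  +wl: 3,5
  step 8. node 3  ⊔preds={0,1,2}  new={1,2}  stable
  step 9. node 5  ⊔preds={0,1,2}  new={1}  old={}  +wl: 4
  step 10. node 4  ⊔preds={1}  new={0,2}  stable

Least fixpoint reached:
  node 0: {0,1,2}
  node 1: {}
  node 2: {1}
  node 3: {1,2}
  node 4: {0,2}
  node 5: {1}
  node 6: {0,1,2}

{0,2}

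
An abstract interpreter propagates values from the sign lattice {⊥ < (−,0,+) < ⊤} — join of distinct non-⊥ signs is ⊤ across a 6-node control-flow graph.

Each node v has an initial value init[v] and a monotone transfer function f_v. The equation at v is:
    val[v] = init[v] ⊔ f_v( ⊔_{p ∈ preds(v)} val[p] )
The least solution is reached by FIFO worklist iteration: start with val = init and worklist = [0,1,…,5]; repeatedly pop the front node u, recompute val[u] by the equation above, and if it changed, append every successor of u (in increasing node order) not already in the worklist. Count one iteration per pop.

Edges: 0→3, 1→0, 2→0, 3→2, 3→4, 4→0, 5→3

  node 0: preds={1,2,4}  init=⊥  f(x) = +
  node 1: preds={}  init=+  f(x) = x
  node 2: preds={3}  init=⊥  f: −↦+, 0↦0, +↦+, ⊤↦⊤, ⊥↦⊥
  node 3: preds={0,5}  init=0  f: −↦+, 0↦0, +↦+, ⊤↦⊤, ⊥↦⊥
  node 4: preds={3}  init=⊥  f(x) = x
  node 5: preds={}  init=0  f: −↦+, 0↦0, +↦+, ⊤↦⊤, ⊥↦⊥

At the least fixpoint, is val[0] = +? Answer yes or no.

Iteration log — 9 steps:
  step 1. node 0  ⊔preds=+  new=+  old=⊥  +wl: 
  step 2. node 1  ⊔preds=⊥  new=+  stable
  step 3. node 2  ⊔preds=0  new=0  old=⊥  +wl: 0
  step 4. node 3  ⊔preds=⊤  new=⊤  old=0  +wl: 2
  step 5. node 4  ⊔preds=⊤  new=⊤  old=⊥  +wl: 
  step 6. node 5  ⊔preds=⊥  new=0  stable
  step 7. node 0  ⊔preds=⊤  new=+  stable
  step 8. node 2  ⊔preds=⊤  new=⊤  old=0  +wl: 0
  step 9. node 0  ⊔preds=⊤  new=+  stable

Least fixpoint reached:
  node 0: +
  node 1: +
  node 2: ⊤
  node 3: ⊤
  node 4: ⊤
  node 5: 0

yes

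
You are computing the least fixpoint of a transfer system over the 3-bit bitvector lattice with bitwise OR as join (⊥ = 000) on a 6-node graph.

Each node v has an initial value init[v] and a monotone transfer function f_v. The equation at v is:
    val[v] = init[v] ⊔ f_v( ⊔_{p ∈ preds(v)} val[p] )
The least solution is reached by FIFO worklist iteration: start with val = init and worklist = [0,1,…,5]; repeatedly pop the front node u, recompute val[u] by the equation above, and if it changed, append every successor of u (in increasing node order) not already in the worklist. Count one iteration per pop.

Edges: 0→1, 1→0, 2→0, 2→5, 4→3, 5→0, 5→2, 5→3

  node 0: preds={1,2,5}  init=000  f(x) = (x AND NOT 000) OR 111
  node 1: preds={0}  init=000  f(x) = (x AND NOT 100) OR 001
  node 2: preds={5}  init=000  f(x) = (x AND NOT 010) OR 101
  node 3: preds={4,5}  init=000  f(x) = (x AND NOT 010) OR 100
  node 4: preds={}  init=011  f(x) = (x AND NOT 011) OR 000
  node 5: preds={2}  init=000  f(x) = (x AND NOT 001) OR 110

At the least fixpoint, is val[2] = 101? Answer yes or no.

yes

Iteration log — 9 steps:
  step 1. node 0  ⊔preds=000  new=111  old=000  +wl: 
  step 2. node 1  ⊔preds=111  new=011  old=000  +wl: 0
  step 3. node 2  ⊔preds=000  new=101  old=000  +wl: 
  step 4. node 3  ⊔preds=011  new=101  old=000  +wl: 
  step 5. node 4  ⊔preds=000  new=011  stable
  step 6. node 5  ⊔preds=101  new=110  old=000  +wl: 2,3
  step 7. node 0  ⊔preds=111  new=111  stable
  step 8. node 2  ⊔preds=110  new=101  stable
  step 9. node 3  ⊔preds=111  new=101  stable

Least fixpoint reached:
  node 0: 111
  node 1: 011
  node 2: 101
  node 3: 101
  node 4: 011
  node 5: 110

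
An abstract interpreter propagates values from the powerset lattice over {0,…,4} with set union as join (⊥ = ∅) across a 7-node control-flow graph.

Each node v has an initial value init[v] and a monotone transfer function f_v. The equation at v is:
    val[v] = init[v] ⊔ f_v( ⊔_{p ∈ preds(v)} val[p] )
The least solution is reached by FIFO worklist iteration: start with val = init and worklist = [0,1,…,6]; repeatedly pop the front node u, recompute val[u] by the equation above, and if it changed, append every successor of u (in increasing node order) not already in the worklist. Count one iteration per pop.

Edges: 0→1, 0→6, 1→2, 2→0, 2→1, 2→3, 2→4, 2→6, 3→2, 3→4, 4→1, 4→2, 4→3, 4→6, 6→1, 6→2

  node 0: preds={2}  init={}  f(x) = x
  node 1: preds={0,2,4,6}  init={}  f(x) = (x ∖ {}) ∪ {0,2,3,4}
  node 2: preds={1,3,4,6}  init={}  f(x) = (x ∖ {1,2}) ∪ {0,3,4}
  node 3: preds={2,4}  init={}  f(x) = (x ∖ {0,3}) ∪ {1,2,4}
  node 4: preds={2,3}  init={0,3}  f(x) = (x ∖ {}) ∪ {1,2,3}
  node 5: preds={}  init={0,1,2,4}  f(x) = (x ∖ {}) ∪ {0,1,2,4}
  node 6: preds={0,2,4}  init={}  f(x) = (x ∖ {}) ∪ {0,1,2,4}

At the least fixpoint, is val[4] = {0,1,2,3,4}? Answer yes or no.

Worklist (12 pops):
  #1 pop 0: in={} → {} (no change)
  #2 pop 1: in={0,3} → {0,2,3,4} (was {}); enqueue []
  #3 pop 2: in={0,2,3,4} → {0,3,4} (was {}); enqueue [0,1]
  #4 pop 3: in={0,3,4} → {1,2,4} (was {}); enqueue [2]
  #5 pop 4: in={0,1,2,3,4} → {0,1,2,3,4} (was {0,3}); enqueue [3]
  #6 pop 5: in={} → {0,1,2,4} (no change)
  #7 pop 6: in={0,1,2,3,4} → {0,1,2,3,4} (was {}); enqueue []
  #8 pop 0: in={0,3,4} → {0,3,4} (was {}); enqueue [6]
  #9 pop 1: in={0,1,2,3,4} → {0,1,2,3,4} (was {0,2,3,4}); enqueue []
  #10 pop 2: in={0,1,2,3,4} → {0,3,4} (no change)
  #11 pop 3: in={0,1,2,3,4} → {1,2,4} (no change)
  #12 pop 6: in={0,1,2,3,4} → {0,1,2,3,4} (no change)

Fixpoint:
  val[0] = {0,3,4}
  val[1] = {0,1,2,3,4}
  val[2] = {0,3,4}
  val[3] = {1,2,4}
  val[4] = {0,1,2,3,4}
  val[5] = {0,1,2,4}
  val[6] = {0,1,2,3,4}

yes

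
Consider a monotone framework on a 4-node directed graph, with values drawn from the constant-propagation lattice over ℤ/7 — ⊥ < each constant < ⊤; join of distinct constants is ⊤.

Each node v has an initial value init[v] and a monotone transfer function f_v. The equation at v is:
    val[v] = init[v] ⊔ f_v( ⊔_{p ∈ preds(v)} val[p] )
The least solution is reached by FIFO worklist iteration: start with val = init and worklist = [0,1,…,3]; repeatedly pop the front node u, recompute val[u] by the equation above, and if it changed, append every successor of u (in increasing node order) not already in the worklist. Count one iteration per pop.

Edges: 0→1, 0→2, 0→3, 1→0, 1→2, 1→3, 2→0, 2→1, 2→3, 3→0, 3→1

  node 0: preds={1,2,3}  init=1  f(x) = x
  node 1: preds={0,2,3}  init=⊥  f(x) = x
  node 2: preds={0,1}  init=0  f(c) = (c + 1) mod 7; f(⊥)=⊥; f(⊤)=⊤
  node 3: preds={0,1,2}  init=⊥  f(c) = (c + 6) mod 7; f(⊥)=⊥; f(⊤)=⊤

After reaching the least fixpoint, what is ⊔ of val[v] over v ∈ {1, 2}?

⊤

Iteration log — 6 steps:
  step 1. node 0  ⊔preds=0  new=⊤  old=1  +wl: 
  step 2. node 1  ⊔preds=⊤  new=⊤  old=⊥  +wl: 0
  step 3. node 2  ⊔preds=⊤  new=⊤  old=0  +wl: 1
  step 4. node 3  ⊔preds=⊤  new=⊤  old=⊥  +wl: 
  step 5. node 0  ⊔preds=⊤  new=⊤  stable
  step 6. node 1  ⊔preds=⊤  new=⊤  stable

Least fixpoint reached:
  node 0: ⊤
  node 1: ⊤
  node 2: ⊤
  node 3: ⊤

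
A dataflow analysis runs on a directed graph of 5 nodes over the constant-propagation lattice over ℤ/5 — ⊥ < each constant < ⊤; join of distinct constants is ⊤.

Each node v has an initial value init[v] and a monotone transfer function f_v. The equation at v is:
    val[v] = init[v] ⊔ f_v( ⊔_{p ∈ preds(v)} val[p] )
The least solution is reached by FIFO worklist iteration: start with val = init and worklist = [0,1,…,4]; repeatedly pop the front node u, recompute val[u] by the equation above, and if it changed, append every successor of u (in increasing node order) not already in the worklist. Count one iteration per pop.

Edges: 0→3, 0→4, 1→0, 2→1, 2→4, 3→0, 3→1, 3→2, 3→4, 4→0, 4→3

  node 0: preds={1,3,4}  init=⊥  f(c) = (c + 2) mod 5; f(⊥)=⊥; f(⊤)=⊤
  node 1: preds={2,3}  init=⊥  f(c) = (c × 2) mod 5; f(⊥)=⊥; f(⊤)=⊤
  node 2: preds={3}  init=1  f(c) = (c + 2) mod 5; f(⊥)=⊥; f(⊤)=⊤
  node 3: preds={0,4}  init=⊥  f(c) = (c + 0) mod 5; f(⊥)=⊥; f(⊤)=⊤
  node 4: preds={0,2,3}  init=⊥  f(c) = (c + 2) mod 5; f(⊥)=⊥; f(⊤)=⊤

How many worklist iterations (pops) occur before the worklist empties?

Worklist (15 pops):
  #1 pop 0: in=⊥ → ⊥ (no change)
  #2 pop 1: in=1 → 2 (was ⊥); enqueue [0]
  #3 pop 2: in=⊥ → 1 (no change)
  #4 pop 3: in=⊥ → ⊥ (no change)
  #5 pop 4: in=1 → 3 (was ⊥); enqueue [3]
  #6 pop 0: in=⊤ → ⊤ (was ⊥); enqueue [4]
  #7 pop 3: in=⊤ → ⊤ (was ⊥); enqueue [0,1,2]
  #8 pop 4: in=⊤ → ⊤ (was 3); enqueue [3]
  #9 pop 0: in=⊤ → ⊤ (no change)
  #10 pop 1: in=⊤ → ⊤ (was 2); enqueue [0]
  #11 pop 2: in=⊤ → ⊤ (was 1); enqueue [1,4]
  #12 pop 3: in=⊤ → ⊤ (no change)
  #13 pop 0: in=⊤ → ⊤ (no change)
  #14 pop 1: in=⊤ → ⊤ (no change)
  #15 pop 4: in=⊤ → ⊤ (no change)

Fixpoint:
  val[0] = ⊤
  val[1] = ⊤
  val[2] = ⊤
  val[3] = ⊤
  val[4] = ⊤

15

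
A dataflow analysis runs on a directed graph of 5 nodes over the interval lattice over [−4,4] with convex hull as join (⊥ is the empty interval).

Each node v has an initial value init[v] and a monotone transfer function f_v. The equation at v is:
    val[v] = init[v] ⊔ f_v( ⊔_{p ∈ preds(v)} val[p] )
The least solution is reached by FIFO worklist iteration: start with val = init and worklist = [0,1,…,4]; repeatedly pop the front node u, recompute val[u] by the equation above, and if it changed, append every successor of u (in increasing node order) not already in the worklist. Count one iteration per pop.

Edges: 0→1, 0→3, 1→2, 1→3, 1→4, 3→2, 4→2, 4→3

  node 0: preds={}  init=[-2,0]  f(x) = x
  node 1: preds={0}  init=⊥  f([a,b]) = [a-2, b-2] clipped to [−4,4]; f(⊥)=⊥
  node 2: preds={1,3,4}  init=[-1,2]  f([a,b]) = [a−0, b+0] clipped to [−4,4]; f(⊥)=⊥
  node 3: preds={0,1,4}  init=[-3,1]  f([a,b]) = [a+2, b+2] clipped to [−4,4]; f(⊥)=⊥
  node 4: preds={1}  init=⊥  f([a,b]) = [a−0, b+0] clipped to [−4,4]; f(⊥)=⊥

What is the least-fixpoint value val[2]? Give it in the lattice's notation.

[-4,2]

Trace (7 dequeues):
  [1] u=0 | in ⊥ | out [-2,0] | ==
  [2] u=1 | in [-2,0] | out [-4,-2] | prev ⊥ | push {}
  [3] u=2 | in [-4,1] | out [-4,2] | prev [-1,2] | push {}
  [4] u=3 | in [-4,0] | out [-3,2] | prev [-3,1] | push {2}
  [5] u=4 | in [-4,-2] | out [-4,-2] | prev ⊥ | push {3}
  [6] u=2 | in [-4,2] | out [-4,2] | ==
  [7] u=3 | in [-4,0] | out [-3,2] | ==

Converged values:
  [0] [-2,0]
  [1] [-4,-2]
  [2] [-4,2]
  [3] [-3,2]
  [4] [-4,-2]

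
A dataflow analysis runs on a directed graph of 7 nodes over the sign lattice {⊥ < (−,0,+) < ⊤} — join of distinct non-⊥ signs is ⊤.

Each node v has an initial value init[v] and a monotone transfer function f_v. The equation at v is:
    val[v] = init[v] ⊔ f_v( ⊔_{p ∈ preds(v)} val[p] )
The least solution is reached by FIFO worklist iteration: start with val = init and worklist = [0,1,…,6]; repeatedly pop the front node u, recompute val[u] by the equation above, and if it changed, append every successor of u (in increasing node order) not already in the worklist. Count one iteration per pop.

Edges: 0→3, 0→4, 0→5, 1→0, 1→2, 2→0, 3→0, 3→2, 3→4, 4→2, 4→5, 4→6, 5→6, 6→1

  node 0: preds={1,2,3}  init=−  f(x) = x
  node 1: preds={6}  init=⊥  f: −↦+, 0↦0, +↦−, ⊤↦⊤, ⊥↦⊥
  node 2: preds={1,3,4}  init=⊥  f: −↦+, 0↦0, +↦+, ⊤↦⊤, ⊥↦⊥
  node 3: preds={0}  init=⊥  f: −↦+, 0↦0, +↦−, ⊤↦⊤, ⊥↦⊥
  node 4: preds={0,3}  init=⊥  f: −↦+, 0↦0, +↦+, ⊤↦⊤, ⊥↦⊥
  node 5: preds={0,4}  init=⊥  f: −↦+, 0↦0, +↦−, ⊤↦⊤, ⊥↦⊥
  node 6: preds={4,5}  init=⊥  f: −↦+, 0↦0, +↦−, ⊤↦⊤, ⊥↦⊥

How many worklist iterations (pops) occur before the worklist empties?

15

Worklist (15 pops):
  #1 pop 0: in=⊥ → − (no change)
  #2 pop 1: in=⊥ → ⊥ (no change)
  #3 pop 2: in=⊥ → ⊥ (no change)
  #4 pop 3: in=− → + (was ⊥); enqueue [0,2]
  #5 pop 4: in=⊤ → ⊤ (was ⊥); enqueue []
  #6 pop 5: in=⊤ → ⊤ (was ⊥); enqueue []
  #7 pop 6: in=⊤ → ⊤ (was ⊥); enqueue [1]
  #8 pop 0: in=+ → ⊤ (was −); enqueue [3,4,5]
  #9 pop 2: in=⊤ → ⊤ (was ⊥); enqueue [0]
  #10 pop 1: in=⊤ → ⊤ (was ⊥); enqueue [2]
  #11 pop 3: in=⊤ → ⊤ (was +); enqueue []
  #12 pop 4: in=⊤ → ⊤ (no change)
  #13 pop 5: in=⊤ → ⊤ (no change)
  #14 pop 0: in=⊤ → ⊤ (no change)
  #15 pop 2: in=⊤ → ⊤ (no change)

Fixpoint:
  val[0] = ⊤
  val[1] = ⊤
  val[2] = ⊤
  val[3] = ⊤
  val[4] = ⊤
  val[5] = ⊤
  val[6] = ⊤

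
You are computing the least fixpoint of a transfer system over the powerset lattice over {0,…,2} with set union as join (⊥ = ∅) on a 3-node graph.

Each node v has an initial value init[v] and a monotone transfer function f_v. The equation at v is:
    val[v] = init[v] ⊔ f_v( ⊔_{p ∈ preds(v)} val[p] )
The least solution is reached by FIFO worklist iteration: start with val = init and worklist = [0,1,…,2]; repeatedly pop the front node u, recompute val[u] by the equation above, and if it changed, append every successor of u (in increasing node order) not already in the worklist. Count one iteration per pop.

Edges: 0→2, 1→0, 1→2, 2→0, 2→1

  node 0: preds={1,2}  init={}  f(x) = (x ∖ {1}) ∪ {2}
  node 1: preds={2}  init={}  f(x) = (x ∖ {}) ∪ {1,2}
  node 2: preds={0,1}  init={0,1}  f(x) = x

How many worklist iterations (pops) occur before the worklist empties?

5

Iteration log — 5 steps:
  step 1. node 0  ⊔preds={0,1}  new={0,2}  old={}  +wl: 
  step 2. node 1  ⊔preds={0,1}  new={0,1,2}  old={}  +wl: 0
  step 3. node 2  ⊔preds={0,1,2}  new={0,1,2}  old={0,1}  +wl: 1
  step 4. node 0  ⊔preds={0,1,2}  new={0,2}  stable
  step 5. node 1  ⊔preds={0,1,2}  new={0,1,2}  stable

Least fixpoint reached:
  node 0: {0,2}
  node 1: {0,1,2}
  node 2: {0,1,2}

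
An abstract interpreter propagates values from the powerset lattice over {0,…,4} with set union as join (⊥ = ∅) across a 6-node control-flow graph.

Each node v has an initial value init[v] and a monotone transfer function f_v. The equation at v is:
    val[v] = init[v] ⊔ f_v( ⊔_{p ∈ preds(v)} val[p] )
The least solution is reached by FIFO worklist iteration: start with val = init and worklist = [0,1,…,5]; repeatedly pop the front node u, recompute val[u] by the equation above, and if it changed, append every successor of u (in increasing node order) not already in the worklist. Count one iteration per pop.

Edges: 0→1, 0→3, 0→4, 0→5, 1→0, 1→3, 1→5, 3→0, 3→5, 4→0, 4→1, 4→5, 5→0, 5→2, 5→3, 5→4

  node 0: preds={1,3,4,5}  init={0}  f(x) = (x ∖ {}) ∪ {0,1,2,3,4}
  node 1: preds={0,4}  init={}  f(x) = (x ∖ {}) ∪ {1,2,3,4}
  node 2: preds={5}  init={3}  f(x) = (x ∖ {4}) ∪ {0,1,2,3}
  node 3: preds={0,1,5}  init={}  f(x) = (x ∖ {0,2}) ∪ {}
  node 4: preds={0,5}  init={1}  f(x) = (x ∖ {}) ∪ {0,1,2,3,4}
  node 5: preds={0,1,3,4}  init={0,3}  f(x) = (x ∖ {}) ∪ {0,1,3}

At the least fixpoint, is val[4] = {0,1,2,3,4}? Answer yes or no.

yes

Iteration log — 11 steps:
  step 1. node 0  ⊔preds={0,1,3}  new={0,1,2,3,4}  old={0}  +wl: 
  step 2. node 1  ⊔preds={0,1,2,3,4}  new={0,1,2,3,4}  old={}  +wl: 0
  step 3. node 2  ⊔preds={0,3}  new={0,1,2,3}  old={3}  +wl: 
  step 4. node 3  ⊔preds={0,1,2,3,4}  new={1,3,4}  old={}  +wl: 
  step 5. node 4  ⊔preds={0,1,2,3,4}  new={0,1,2,3,4}  old={1}  +wl: 1
  step 6. node 5  ⊔preds={0,1,2,3,4}  new={0,1,2,3,4}  old={0,3}  +wl: 2,3,4
  step 7. node 0  ⊔preds={0,1,2,3,4}  new={0,1,2,3,4}  stable
  step 8. node 1  ⊔preds={0,1,2,3,4}  new={0,1,2,3,4}  stable
  step 9. node 2  ⊔preds={0,1,2,3,4}  new={0,1,2,3}  stable
  step 10. node 3  ⊔preds={0,1,2,3,4}  new={1,3,4}  stable
  step 11. node 4  ⊔preds={0,1,2,3,4}  new={0,1,2,3,4}  stable

Least fixpoint reached:
  node 0: {0,1,2,3,4}
  node 1: {0,1,2,3,4}
  node 2: {0,1,2,3}
  node 3: {1,3,4}
  node 4: {0,1,2,3,4}
  node 5: {0,1,2,3,4}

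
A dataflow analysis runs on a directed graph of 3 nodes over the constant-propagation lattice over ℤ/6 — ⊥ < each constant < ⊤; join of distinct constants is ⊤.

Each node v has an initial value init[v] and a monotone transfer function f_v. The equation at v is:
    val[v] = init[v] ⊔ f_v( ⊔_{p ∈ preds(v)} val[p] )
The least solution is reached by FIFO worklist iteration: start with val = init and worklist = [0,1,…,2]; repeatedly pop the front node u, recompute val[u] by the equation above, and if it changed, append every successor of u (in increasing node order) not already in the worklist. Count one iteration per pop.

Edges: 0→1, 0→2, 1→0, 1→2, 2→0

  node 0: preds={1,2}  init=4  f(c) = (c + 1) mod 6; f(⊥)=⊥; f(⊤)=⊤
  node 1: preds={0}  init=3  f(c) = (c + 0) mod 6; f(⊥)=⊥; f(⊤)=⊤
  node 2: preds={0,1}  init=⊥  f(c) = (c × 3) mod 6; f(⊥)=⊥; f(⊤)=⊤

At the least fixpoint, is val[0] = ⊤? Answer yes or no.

Trace (6 dequeues):
  [1] u=0 | in 3 | out 4 | ==
  [2] u=1 | in 4 | out ⊤ | prev 3 | push {0}
  [3] u=2 | in ⊤ | out ⊤ | prev ⊥ | push {}
  [4] u=0 | in ⊤ | out ⊤ | prev 4 | push {1,2}
  [5] u=1 | in ⊤ | out ⊤ | ==
  [6] u=2 | in ⊤ | out ⊤ | ==

Converged values:
  [0] ⊤
  [1] ⊤
  [2] ⊤

yes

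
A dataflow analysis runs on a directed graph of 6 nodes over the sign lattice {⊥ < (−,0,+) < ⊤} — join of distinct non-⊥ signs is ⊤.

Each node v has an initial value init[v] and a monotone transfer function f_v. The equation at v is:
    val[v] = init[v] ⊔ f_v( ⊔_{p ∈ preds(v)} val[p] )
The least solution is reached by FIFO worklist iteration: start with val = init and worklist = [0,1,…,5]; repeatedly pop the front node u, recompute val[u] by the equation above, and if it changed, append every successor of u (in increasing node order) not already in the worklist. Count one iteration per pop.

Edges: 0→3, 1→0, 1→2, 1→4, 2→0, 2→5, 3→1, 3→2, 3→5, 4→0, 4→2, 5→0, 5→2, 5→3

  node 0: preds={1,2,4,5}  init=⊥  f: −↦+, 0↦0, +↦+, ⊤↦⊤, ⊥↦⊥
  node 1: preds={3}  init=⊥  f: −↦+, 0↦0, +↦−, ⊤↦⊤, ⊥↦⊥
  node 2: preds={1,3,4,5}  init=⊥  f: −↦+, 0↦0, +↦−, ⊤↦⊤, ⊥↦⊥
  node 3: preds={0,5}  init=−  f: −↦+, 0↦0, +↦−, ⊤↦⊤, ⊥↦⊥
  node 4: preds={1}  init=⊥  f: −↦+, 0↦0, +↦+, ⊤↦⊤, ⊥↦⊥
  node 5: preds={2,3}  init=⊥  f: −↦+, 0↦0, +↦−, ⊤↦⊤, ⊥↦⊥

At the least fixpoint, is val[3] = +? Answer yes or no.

no

Iteration log — 16 steps:
  step 1. node 0  ⊔preds=⊥  new=⊥  stable
  step 2. node 1  ⊔preds=−  new=+  old=⊥  +wl: 0
  step 3. node 2  ⊔preds=⊤  new=⊤  old=⊥  +wl: 
  step 4. node 3  ⊔preds=⊥  new=−  stable
  step 5. node 4  ⊔preds=+  new=+  old=⊥  +wl: 2
  step 6. node 5  ⊔preds=⊤  new=⊤  old=⊥  +wl: 3
  step 7. node 0  ⊔preds=⊤  new=⊤  old=⊥  +wl: 
  step 8. node 2  ⊔preds=⊤  new=⊤  stable
  step 9. node 3  ⊔preds=⊤  new=⊤  old=−  +wl: 1,2,5
  step 10. node 1  ⊔preds=⊤  new=⊤  old=+  +wl: 0,4
  step 11. node 2  ⊔preds=⊤  new=⊤  stable
  step 12. node 5  ⊔preds=⊤  new=⊤  stable
  step 13. node 0  ⊔preds=⊤  new=⊤  stable
  step 14. node 4  ⊔preds=⊤  new=⊤  old=+  +wl: 0,2
  step 15. node 0  ⊔preds=⊤  new=⊤  stable
  step 16. node 2  ⊔preds=⊤  new=⊤  stable

Least fixpoint reached:
  node 0: ⊤
  node 1: ⊤
  node 2: ⊤
  node 3: ⊤
  node 4: ⊤
  node 5: ⊤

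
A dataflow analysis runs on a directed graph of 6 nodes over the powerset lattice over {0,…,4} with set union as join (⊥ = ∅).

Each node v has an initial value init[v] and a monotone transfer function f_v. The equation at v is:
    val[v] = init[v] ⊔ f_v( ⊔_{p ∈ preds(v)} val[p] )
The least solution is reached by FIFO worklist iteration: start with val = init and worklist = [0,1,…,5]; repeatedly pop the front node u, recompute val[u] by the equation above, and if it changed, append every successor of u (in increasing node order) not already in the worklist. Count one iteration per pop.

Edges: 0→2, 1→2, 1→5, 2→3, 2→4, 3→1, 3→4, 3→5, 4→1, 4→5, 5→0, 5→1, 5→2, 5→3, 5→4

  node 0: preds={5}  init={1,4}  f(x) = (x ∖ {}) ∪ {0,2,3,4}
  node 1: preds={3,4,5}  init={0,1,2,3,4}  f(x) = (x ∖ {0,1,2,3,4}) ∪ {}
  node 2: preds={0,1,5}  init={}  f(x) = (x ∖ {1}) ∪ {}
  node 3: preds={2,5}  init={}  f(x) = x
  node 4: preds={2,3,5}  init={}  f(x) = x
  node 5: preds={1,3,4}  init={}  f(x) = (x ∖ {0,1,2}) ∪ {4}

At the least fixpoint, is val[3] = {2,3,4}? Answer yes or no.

Worklist (11 pops):
  #1 pop 0: in={} → {0,1,2,3,4} (was {1,4}); enqueue []
  #2 pop 1: in={} → {0,1,2,3,4} (no change)
  #3 pop 2: in={0,1,2,3,4} → {0,2,3,4} (was {}); enqueue []
  #4 pop 3: in={0,2,3,4} → {0,2,3,4} (was {}); enqueue [1]
  #5 pop 4: in={0,2,3,4} → {0,2,3,4} (was {}); enqueue []
  #6 pop 5: in={0,1,2,3,4} → {3,4} (was {}); enqueue [0,2,3,4]
  #7 pop 1: in={0,2,3,4} → {0,1,2,3,4} (no change)
  #8 pop 0: in={3,4} → {0,1,2,3,4} (no change)
  #9 pop 2: in={0,1,2,3,4} → {0,2,3,4} (no change)
  #10 pop 3: in={0,2,3,4} → {0,2,3,4} (no change)
  #11 pop 4: in={0,2,3,4} → {0,2,3,4} (no change)

Fixpoint:
  val[0] = {0,1,2,3,4}
  val[1] = {0,1,2,3,4}
  val[2] = {0,2,3,4}
  val[3] = {0,2,3,4}
  val[4] = {0,2,3,4}
  val[5] = {3,4}

no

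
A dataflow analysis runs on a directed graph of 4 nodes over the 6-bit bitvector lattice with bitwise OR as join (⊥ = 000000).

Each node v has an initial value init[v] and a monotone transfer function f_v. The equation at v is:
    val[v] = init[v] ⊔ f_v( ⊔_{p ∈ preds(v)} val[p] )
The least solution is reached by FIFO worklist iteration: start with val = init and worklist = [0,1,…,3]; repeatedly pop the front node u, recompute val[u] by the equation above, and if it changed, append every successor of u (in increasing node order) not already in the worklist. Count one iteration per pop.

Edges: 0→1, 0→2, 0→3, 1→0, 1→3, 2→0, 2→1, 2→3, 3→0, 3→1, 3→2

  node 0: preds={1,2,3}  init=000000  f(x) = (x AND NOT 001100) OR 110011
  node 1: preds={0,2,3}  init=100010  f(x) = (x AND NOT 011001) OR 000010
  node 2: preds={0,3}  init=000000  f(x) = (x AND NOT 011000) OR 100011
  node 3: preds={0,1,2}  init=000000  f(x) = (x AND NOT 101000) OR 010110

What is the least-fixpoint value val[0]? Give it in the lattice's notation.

Iteration log — 10 steps:
  step 1. node 0  ⊔preds=100010  new=110011  old=000000  +wl: 
  step 2. node 1  ⊔preds=110011  new=100010  stable
  step 3. node 2  ⊔preds=110011  new=100011  old=000000  +wl: 0,1
  step 4. node 3  ⊔preds=110011  new=010111  old=000000  +wl: 2
  step 5. node 0  ⊔preds=110111  new=110011  stable
  step 6. node 1  ⊔preds=110111  new=100110  old=100010  +wl: 0,3
  step 7. node 2  ⊔preds=110111  new=100111  old=100011  +wl: 1
  step 8. node 0  ⊔preds=110111  new=110011  stable
  step 9. node 3  ⊔preds=110111  new=010111  stable
  step 10. node 1  ⊔preds=110111  new=100110  stable

Least fixpoint reached:
  node 0: 110011
  node 1: 100110
  node 2: 100111
  node 3: 010111

110011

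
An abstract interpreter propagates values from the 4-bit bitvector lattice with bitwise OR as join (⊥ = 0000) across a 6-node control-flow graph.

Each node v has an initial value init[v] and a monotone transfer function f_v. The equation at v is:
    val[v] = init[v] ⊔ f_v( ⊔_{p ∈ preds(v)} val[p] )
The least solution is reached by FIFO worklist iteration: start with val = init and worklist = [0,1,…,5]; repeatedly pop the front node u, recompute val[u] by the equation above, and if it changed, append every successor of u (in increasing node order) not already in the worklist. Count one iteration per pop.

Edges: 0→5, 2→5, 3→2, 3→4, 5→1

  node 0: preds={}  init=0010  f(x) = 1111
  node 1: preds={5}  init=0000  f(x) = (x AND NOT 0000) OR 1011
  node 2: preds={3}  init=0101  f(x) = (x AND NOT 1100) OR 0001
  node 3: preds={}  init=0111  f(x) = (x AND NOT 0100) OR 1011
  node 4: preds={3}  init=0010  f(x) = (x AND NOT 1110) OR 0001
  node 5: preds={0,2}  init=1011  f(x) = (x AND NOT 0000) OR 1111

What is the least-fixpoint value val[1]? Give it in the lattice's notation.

Iteration log — 8 steps:
  step 1. node 0  ⊔preds=0000  new=1111  old=0010  +wl: 
  step 2. node 1  ⊔preds=1011  new=1011  old=0000  +wl: 
  step 3. node 2  ⊔preds=0111  new=0111  old=0101  +wl: 
  step 4. node 3  ⊔preds=0000  new=1111  old=0111  +wl: 2
  step 5. node 4  ⊔preds=1111  new=0011  old=0010  +wl: 
  step 6. node 5  ⊔preds=1111  new=1111  old=1011  +wl: 1
  step 7. node 2  ⊔preds=1111  new=0111  stable
  step 8. node 1  ⊔preds=1111  new=1111  old=1011  +wl: 

Least fixpoint reached:
  node 0: 1111
  node 1: 1111
  node 2: 0111
  node 3: 1111
  node 4: 0011
  node 5: 1111

1111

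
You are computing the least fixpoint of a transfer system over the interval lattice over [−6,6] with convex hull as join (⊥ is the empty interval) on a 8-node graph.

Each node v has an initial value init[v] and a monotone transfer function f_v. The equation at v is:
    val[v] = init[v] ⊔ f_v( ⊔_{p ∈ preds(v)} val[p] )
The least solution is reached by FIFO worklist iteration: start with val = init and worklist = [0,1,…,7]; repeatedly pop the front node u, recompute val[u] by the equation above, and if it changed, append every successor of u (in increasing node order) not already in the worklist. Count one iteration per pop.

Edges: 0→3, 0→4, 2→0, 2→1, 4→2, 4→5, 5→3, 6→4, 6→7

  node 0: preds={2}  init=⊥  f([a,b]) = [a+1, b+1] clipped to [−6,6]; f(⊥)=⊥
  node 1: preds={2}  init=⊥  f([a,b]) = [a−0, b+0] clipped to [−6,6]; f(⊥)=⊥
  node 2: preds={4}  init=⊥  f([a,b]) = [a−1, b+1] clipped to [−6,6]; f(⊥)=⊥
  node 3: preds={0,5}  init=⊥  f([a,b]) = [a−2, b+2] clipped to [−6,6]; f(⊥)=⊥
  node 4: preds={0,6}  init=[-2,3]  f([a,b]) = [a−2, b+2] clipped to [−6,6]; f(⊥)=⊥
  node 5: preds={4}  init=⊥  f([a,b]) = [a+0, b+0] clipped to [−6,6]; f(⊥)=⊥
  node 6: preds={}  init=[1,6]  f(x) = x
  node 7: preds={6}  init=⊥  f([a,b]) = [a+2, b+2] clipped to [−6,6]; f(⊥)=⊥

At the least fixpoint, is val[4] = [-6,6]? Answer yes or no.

Iteration log — 29 steps:
  step 1. node 0  ⊔preds=⊥  new=⊥  stable
  step 2. node 1  ⊔preds=⊥  new=⊥  stable
  step 3. node 2  ⊔preds=[-2,3]  new=[-3,4]  old=⊥  +wl: 0,1
  step 4. node 3  ⊔preds=⊥  new=⊥  stable
  step 5. node 4  ⊔preds=[1,6]  new=[-2,6]  old=[-2,3]  +wl: 2
  step 6. node 5  ⊔preds=[-2,6]  new=[-2,6]  old=⊥  +wl: 3
  step 7. node 6  ⊔preds=⊥  new=[1,6]  stable
  step 8. node 7  ⊔preds=[1,6]  new=[3,6]  old=⊥  +wl: 
  step 9. node 0  ⊔preds=[-3,4]  new=[-2,5]  old=⊥  +wl: 4
  step 10. node 1  ⊔preds=[-3,4]  new=[-3,4]  old=⊥  +wl: 
  step 11. node 2  ⊔preds=[-2,6]  new=[-3,6]  old=[-3,4]  +wl: 0,1
  step 12. node 3  ⊔preds=[-2,6]  new=[-4,6]  old=⊥  +wl: 
  step 13. node 4  ⊔preds=[-2,6]  new=[-4,6]  old=[-2,6]  +wl: 2,5
  step 14. node 0  ⊔preds=[-3,6]  new=[-2,6]  old=[-2,5]  +wl: 3,4
  step 15. node 1  ⊔preds=[-3,6]  new=[-3,6]  old=[-3,4]  +wl: 
  step 16. node 2  ⊔preds=[-4,6]  new=[-5,6]  old=[-3,6]  +wl: 0,1
  step 17. node 5  ⊔preds=[-4,6]  new=[-4,6]  old=[-2,6]  +wl: 
  step 18. node 3  ⊔preds=[-4,6]  new=[-6,6]  old=[-4,6]  +wl: 
  step 19. node 4  ⊔preds=[-2,6]  new=[-4,6]  stable
  step 20. node 0  ⊔preds=[-5,6]  new=[-4,6]  old=[-2,6]  +wl: 3,4
  step 21. node 1  ⊔preds=[-5,6]  new=[-5,6]  old=[-3,6]  +wl: 
  step 22. node 3  ⊔preds=[-4,6]  new=[-6,6]  stable
  step 23. node 4  ⊔preds=[-4,6]  new=[-6,6]  old=[-4,6]  +wl: 2,5
  step 24. node 2  ⊔preds=[-6,6]  new=[-6,6]  old=[-5,6]  +wl: 0,1
  step 25. node 5  ⊔preds=[-6,6]  new=[-6,6]  old=[-4,6]  +wl: 3
  step 26. node 0  ⊔preds=[-6,6]  new=[-5,6]  old=[-4,6]  +wl: 4
  step 27. node 1  ⊔preds=[-6,6]  new=[-6,6]  old=[-5,6]  +wl: 
  step 28. node 3  ⊔preds=[-6,6]  new=[-6,6]  stable
  step 29. node 4  ⊔preds=[-5,6]  new=[-6,6]  stable

Least fixpoint reached:
  node 0: [-5,6]
  node 1: [-6,6]
  node 2: [-6,6]
  node 3: [-6,6]
  node 4: [-6,6]
  node 5: [-6,6]
  node 6: [1,6]
  node 7: [3,6]

yes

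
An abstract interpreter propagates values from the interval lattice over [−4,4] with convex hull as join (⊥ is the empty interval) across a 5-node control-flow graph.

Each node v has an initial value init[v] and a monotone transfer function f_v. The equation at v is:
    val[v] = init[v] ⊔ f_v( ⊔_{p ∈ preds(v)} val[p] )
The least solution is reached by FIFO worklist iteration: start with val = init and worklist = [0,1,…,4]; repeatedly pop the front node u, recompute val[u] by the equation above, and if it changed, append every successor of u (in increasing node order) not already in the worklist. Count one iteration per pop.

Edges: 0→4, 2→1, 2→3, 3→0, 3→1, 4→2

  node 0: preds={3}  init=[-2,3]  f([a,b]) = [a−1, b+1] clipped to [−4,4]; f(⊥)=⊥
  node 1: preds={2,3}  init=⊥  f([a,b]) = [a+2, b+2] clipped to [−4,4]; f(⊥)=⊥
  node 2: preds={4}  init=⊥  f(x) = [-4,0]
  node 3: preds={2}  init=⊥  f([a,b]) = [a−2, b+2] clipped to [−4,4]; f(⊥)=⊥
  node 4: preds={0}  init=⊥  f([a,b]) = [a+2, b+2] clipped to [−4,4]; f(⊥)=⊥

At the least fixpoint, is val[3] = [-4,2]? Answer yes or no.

Trace (10 dequeues):
  [1] u=0 | in ⊥ | out [-2,3] | ==
  [2] u=1 | in ⊥ | out ⊥ | ==
  [3] u=2 | in ⊥ | out [-4,0] | prev ⊥ | push {1}
  [4] u=3 | in [-4,0] | out [-4,2] | prev ⊥ | push {0}
  [5] u=4 | in [-2,3] | out [0,4] | prev ⊥ | push {2}
  [6] u=1 | in [-4,2] | out [-2,4] | prev ⊥ | push {}
  [7] u=0 | in [-4,2] | out [-4,3] | prev [-2,3] | push {4}
  [8] u=2 | in [0,4] | out [-4,0] | ==
  [9] u=4 | in [-4,3] | out [-2,4] | prev [0,4] | push {2}
  [10] u=2 | in [-2,4] | out [-4,0] | ==

Converged values:
  [0] [-4,3]
  [1] [-2,4]
  [2] [-4,0]
  [3] [-4,2]
  [4] [-2,4]

yes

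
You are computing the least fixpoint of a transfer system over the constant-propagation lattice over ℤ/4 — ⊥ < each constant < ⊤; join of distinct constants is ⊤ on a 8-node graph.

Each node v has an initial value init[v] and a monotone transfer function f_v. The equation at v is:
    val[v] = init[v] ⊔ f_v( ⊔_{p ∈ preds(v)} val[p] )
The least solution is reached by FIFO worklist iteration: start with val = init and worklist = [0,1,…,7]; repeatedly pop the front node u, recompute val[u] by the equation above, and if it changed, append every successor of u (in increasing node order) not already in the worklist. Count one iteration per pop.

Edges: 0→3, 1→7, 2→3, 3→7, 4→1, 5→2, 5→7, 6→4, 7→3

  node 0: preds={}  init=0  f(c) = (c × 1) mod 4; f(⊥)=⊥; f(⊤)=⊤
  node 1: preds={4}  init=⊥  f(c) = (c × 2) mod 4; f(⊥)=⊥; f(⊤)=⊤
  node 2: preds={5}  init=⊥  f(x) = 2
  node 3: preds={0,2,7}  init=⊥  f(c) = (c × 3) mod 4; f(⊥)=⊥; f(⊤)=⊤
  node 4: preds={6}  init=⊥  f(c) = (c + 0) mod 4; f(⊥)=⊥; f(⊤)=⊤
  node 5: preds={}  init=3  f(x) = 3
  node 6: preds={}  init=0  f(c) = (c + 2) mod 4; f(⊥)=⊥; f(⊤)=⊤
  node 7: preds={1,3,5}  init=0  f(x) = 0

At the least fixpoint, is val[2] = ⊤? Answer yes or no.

no

Iteration log — 10 steps:
  step 1. node 0  ⊔preds=⊥  new=0  stable
  step 2. node 1  ⊔preds=⊥  new=⊥  stable
  step 3. node 2  ⊔preds=3  new=2  old=⊥  +wl: 
  step 4. node 3  ⊔preds=⊤  new=⊤  old=⊥  +wl: 
  step 5. node 4  ⊔preds=0  new=0  old=⊥  +wl: 1
  step 6. node 5  ⊔preds=⊥  new=3  stable
  step 7. node 6  ⊔preds=⊥  new=0  stable
  step 8. node 7  ⊔preds=⊤  new=0  stable
  step 9. node 1  ⊔preds=0  new=0  old=⊥  +wl: 7
  step 10. node 7  ⊔preds=⊤  new=0  stable

Least fixpoint reached:
  node 0: 0
  node 1: 0
  node 2: 2
  node 3: ⊤
  node 4: 0
  node 5: 3
  node 6: 0
  node 7: 0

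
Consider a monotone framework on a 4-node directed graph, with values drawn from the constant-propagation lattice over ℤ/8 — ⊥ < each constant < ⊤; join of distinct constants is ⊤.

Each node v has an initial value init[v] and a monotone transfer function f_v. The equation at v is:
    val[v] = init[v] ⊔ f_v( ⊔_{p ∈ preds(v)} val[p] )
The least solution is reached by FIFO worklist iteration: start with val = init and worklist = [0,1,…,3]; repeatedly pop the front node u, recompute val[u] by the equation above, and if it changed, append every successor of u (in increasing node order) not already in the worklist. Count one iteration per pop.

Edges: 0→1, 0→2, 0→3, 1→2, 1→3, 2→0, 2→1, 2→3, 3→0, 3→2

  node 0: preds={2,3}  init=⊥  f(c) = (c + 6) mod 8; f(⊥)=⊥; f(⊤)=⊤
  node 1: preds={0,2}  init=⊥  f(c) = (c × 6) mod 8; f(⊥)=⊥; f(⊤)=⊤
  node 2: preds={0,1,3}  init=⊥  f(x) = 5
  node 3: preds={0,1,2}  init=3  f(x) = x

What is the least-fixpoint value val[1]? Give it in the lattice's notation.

Iteration log — 8 steps:
  step 1. node 0  ⊔preds=3  new=1  old=⊥  +wl: 
  step 2. node 1  ⊔preds=1  new=6  old=⊥  +wl: 
  step 3. node 2  ⊔preds=⊤  new=5  old=⊥  +wl: 0,1
  step 4. node 3  ⊔preds=⊤  new=⊤  old=3  +wl: 2
  step 5. node 0  ⊔preds=⊤  new=⊤  old=1  +wl: 3
  step 6. node 1  ⊔preds=⊤  new=⊤  old=6  +wl: 
  step 7. node 2  ⊔preds=⊤  new=5  stable
  step 8. node 3  ⊔preds=⊤  new=⊤  stable

Least fixpoint reached:
  node 0: ⊤
  node 1: ⊤
  node 2: 5
  node 3: ⊤

⊤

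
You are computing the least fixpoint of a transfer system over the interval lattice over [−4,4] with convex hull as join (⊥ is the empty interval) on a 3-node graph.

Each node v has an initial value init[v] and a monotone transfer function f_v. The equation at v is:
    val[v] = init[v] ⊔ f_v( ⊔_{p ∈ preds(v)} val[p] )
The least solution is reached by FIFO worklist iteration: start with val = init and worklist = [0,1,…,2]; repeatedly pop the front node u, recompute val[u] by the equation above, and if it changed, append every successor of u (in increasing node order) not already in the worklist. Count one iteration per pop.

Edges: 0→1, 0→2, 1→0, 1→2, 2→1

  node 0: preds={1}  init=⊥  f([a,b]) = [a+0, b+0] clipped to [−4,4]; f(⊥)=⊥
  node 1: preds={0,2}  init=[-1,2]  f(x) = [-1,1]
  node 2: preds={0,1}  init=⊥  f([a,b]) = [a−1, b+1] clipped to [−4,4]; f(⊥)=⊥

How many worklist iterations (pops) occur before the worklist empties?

Worklist (4 pops):
  #1 pop 0: in=[-1,2] → [-1,2] (was ⊥); enqueue []
  #2 pop 1: in=[-1,2] → [-1,2] (no change)
  #3 pop 2: in=[-1,2] → [-2,3] (was ⊥); enqueue [1]
  #4 pop 1: in=[-2,3] → [-1,2] (no change)

Fixpoint:
  val[0] = [-1,2]
  val[1] = [-1,2]
  val[2] = [-2,3]

4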